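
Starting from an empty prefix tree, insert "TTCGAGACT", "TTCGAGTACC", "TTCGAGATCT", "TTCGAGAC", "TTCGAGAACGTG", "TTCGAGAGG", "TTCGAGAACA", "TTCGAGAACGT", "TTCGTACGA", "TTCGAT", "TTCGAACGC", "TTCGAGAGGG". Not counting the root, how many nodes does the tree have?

Trace insertions, counting only characters that open a new branch:
  "TTCGAGACT" → 9 new (T, T, C, G, A, G, A, C, T)
  "TTCGAGTACC" → prefix "TTCGAG" already present; 4 new (T, A, C, C)
  "TTCGAGATCT" → prefix "TTCGAGA" already present; 3 new (T, C, T)
  "TTCGAGAC" → prefix "TTCGAGAC" already present; 0 new (none)
  "TTCGAGAACGTG" → prefix "TTCGAGA" already present; 5 new (A, C, G, T, G)
  "TTCGAGAGG" → prefix "TTCGAGA" already present; 2 new (G, G)
  "TTCGAGAACA" → prefix "TTCGAGAAC" already present; 1 new (A)
  "TTCGAGAACGT" → prefix "TTCGAGAACGT" already present; 0 new (none)
  "TTCGTACGA" → prefix "TTCG" already present; 5 new (T, A, C, G, A)
  "TTCGAT" → prefix "TTCGA" already present; 1 new (T)
  "TTCGAACGC" → prefix "TTCGA" already present; 4 new (A, C, G, C)
  "TTCGAGAGGG" → prefix "TTCGAGAGG" already present; 1 new (G)
Total nodes = 9 + 4 + 3 + 0 + 5 + 2 + 1 + 0 + 5 + 1 + 4 + 1 = 35

35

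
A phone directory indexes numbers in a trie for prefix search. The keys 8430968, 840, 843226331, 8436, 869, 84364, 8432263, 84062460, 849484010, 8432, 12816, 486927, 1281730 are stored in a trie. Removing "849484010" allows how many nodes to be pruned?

After clearing the end-marker at "849484010", prune upward until reaching a node still needed by another word.
The suffix "9484010" (7 nodes) is used only by "849484010"; the node for "84" still has the child "3", so pruning stops there.
Nodes removed: 7

7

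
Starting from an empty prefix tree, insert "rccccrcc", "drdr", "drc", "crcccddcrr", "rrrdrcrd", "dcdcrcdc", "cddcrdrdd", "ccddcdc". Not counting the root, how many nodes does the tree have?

Insert word by word; a character creates a node only if that edge doesn't already exist:
  "rccccrcc" → 8 new (r, c, c, c, c, r, c, c)
  "drdr" → 4 new (d, r, d, r)
  "drc" → prefix "dr" already present; 1 new (c)
  "crcccddcrr" → 10 new (c, r, c, c, c, d, d, c, r, r)
  "rrrdrcrd" → prefix "r" already present; 7 new (r, r, d, r, c, r, d)
  "dcdcrcdc" → prefix "d" already present; 7 new (c, d, c, r, c, d, c)
  "cddcrdrdd" → prefix "c" already present; 8 new (d, d, c, r, d, r, d, d)
  "ccddcdc" → prefix "c" already present; 6 new (c, d, d, c, d, c)
Total nodes = 8 + 4 + 1 + 10 + 7 + 7 + 8 + 6 = 51

51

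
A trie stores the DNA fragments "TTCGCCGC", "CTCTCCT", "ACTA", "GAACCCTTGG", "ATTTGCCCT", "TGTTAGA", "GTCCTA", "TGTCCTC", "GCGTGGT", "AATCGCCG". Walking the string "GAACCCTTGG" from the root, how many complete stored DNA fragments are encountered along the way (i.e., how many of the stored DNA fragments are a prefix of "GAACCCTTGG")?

Traverse "GAACCCTTGG" character by character; count nodes along the way that are marked as word ends.
Prefixes of the query that are stored words: "GAACCCTTGG"
Count: 1

1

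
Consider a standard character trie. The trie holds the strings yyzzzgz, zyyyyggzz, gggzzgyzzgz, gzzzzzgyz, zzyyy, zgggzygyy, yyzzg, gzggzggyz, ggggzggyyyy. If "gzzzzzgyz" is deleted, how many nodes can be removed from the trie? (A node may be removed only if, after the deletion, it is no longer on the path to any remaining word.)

7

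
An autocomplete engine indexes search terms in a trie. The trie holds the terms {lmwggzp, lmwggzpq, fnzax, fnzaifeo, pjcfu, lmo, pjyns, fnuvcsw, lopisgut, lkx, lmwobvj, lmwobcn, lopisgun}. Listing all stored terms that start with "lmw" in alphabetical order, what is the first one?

Filter for "lmw…" and sort: "lmwggzp", "lmwggzpq", "lmwobcn", "lmwobvj"
Position 1: lmwggzp

lmwggzp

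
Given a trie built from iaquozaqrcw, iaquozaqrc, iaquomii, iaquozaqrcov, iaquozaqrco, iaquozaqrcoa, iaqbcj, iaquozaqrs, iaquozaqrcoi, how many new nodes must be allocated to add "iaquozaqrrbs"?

3

The longest prefix of "iaquozaqrrbs" already in the trie is "iaquozaqr" (length 9).
So 12 − 9 = 3 new nodes.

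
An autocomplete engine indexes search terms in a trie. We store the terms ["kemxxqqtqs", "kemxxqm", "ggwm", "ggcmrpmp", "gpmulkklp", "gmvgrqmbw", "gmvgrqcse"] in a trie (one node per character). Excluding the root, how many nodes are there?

40

Trace insertions, counting only characters that open a new branch:
  "kemxxqqtqs" → 10 new (k, e, m, x, x, q, q, t, q, s)
  "kemxxqm" → prefix "kemxxq" already present; 1 new (m)
  "ggwm" → 4 new (g, g, w, m)
  "ggcmrpmp" → prefix "gg" already present; 6 new (c, m, r, p, m, p)
  "gpmulkklp" → prefix "g" already present; 8 new (p, m, u, l, k, k, l, p)
  "gmvgrqmbw" → prefix "g" already present; 8 new (m, v, g, r, q, m, b, w)
  "gmvgrqcse" → prefix "gmvgrq" already present; 3 new (c, s, e)
Total nodes = 10 + 1 + 4 + 6 + 8 + 8 + 3 = 40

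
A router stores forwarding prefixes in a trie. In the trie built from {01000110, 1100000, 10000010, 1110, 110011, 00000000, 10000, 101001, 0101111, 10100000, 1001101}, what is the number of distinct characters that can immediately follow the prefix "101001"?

The children of the "101001" node are the distinct next characters among strings starting with "101001".
No stored string extends past "101001".
That node has 0 child edges.

0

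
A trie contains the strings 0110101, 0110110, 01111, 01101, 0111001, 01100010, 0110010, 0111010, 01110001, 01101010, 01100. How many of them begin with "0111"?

Filter for entries beginning with "0111":
Words under "0111": 01110001, 0111001, 0111010, 01111
Count: 4

4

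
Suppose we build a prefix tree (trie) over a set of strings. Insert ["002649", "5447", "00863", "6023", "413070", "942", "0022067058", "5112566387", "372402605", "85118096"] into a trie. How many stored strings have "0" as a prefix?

Walk to "0"; the words in its subtree are exactly those with that prefix.
Words under "0": 0022067058, 002649, 00863
Count: 3

3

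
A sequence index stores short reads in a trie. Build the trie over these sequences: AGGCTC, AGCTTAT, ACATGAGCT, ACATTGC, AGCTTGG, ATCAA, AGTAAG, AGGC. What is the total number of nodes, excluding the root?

32

Trace insertions, counting only characters that open a new branch:
  "AGGCTC" → 6 new (A, G, G, C, T, C)
  "AGCTTAT" → prefix "AG" already present; 5 new (C, T, T, A, T)
  "ACATGAGCT" → prefix "A" already present; 8 new (C, A, T, G, A, G, C, T)
  "ACATTGC" → prefix "ACAT" already present; 3 new (T, G, C)
  "AGCTTGG" → prefix "AGCTT" already present; 2 new (G, G)
  "ATCAA" → prefix "A" already present; 4 new (T, C, A, A)
  "AGTAAG" → prefix "AG" already present; 4 new (T, A, A, G)
  "AGGC" → prefix "AGGC" already present; 0 new (none)
Total nodes = 6 + 5 + 8 + 3 + 2 + 4 + 4 + 0 = 32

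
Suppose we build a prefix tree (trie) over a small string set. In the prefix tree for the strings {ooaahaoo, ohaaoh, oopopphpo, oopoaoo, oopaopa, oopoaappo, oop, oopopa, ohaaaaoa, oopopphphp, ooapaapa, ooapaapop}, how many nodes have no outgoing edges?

11

Leaves are exactly the stored words that no other stored word extends.
Those words: "ohaaaaoa", "ohaaoh", "ooaahaoo", "ooapaapa", "ooapaapop", "oopaopa", "oopoaappo", "oopoaoo", "oopopa", "oopopphphp", "oopopphpo"
Leaf count: 11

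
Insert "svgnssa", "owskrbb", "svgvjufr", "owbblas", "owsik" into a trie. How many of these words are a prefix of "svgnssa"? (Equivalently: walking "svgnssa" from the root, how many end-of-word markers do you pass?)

1

Check each prefix of "svgnssa" against the stored set — each match is an end-marker on the path.
Prefixes of the query that are stored words: "svgnssa"
Count: 1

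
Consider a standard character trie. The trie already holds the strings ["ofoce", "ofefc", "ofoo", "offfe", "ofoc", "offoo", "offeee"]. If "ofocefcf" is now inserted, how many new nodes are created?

3

Walking "ofocefcf" from the root, the first 5 characters ("ofoce") follow existing edges; "f" is the first miss.
New nodes needed: |"ofocefcf"| − 5 = 8 − 5 = 3.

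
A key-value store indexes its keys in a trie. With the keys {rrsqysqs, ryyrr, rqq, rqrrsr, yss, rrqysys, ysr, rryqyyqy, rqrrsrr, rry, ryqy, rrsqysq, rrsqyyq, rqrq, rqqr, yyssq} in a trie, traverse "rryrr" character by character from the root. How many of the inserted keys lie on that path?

1

Check each prefix of "rryrr" against the stored set — each match is an end-marker on the path.
Prefixes of the query that are stored words: "rry"
Count: 1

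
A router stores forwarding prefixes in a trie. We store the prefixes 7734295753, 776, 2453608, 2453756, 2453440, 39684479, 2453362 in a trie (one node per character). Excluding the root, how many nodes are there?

35

Trie structure (* marks end of a word):
(root)
├─ 2
│  └─ 4
│     └─ 5
│        └─ 3
│           ├─ 3
│           │  └─ 6
│           │     └─ 2 *
│           ├─ 4
│           │  └─ 4
│           │     └─ 0 *
│           ├─ 6
│           │  └─ 0
│           │     └─ 8 *
│           └─ 7
│              └─ 5
│                 └─ 6 *
├─ 3
│  └─ 9
│     └─ 6
│        └─ 8
│           └─ 4
│              └─ 4
│                 └─ 7
│                    └─ 9 *
└─ 7
   └─ 7
      ├─ 3
      │  └─ 4
      │     └─ 2
      │        └─ 9
      │           └─ 5
      │              └─ 7
      │                 └─ 5
      │                    └─ 3 *
      └─ 6 *
Counting every labelled node above: 35.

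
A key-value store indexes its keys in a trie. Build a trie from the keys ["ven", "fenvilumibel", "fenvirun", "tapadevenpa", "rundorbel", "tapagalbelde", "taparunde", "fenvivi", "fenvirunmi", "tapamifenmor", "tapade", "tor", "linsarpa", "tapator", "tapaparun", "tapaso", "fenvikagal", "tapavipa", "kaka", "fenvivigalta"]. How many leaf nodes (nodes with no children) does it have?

Leaves are exactly the stored words that no other stored word extends.
Those words: "fenvikagal", "fenvilumibel", "fenvirunmi", "fenvivigalta", "kaka", "linsarpa", "rundorbel", "tapadevenpa", "tapagalbelde", "tapamifenmor", "tapaparun", "taparunde", "tapaso", "tapator", "tapavipa", "tor", "ven"
Leaf count: 17

17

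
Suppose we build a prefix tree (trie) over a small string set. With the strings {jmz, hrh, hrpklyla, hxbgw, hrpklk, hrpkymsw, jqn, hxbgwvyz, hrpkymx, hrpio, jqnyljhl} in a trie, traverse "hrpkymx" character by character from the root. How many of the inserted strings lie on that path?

1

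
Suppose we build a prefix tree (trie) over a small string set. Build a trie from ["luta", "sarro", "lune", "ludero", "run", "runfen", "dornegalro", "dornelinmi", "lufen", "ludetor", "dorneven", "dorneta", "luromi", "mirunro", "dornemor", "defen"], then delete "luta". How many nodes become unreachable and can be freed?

2

Walk "luta" from the leaf back toward the root, removing each node that no remaining word uses.
The suffix "ta" (2 nodes) is used only by "luta"; the node for "lu" still has the child "n", so pruning stops there.
Nodes removed: 2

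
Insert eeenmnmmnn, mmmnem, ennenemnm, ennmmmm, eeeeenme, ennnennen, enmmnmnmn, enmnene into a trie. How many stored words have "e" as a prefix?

7

Walk to "e"; the words in its subtree are exactly those with that prefix.
Matches: "eeeeenme", "eeenmnmmnn", "enmmnmnmn", "enmnene", "ennenemnm", "ennmmmm", "ennnennen"
Count: 7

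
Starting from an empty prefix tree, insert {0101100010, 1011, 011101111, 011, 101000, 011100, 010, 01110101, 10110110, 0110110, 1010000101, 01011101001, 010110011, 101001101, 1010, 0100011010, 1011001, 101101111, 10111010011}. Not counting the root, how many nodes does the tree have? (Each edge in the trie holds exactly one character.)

Count nodes per top-level branch (shared prefixes stored once):
  '0'-branch (010, 0100011010, 0101100010, 010110011, 01011101001, 011, 0110110, 011100, 01110101, 011101111): 39 nodes
  '1'-branch (1010, 101000, 1010000101, 101001101, 1011, 1011001, 10110110, 101101111, 10111010011): 30 nodes
Sum: 69

69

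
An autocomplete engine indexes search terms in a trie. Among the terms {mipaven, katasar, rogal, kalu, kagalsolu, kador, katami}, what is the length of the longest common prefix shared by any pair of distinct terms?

4

The deepest shared node is where two words last agree before diverging.
e.g. "katami" and "katasar" share the prefix "kata" of length 4; no pair shares a longer one.
Longest shared-prefix length: 4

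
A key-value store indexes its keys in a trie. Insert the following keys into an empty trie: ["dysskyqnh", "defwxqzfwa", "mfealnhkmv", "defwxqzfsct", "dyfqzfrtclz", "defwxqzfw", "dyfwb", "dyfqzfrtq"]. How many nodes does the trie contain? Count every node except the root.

43

Trace insertions, counting only characters that open a new branch:
  "dysskyqnh" → 9 new (d, y, s, s, k, y, q, n, h)
  "defwxqzfwa" → prefix "d" already present; 9 new (e, f, w, x, q, z, f, w, a)
  "mfealnhkmv" → 10 new (m, f, e, a, l, n, h, k, m, v)
  "defwxqzfsct" → prefix "defwxqzf" already present; 3 new (s, c, t)
  "dyfqzfrtclz" → prefix "dy" already present; 9 new (f, q, z, f, r, t, c, l, z)
  "defwxqzfw" → prefix "defwxqzfw" already present; 0 new (none)
  "dyfwb" → prefix "dyf" already present; 2 new (w, b)
  "dyfqzfrtq" → prefix "dyfqzfrt" already present; 1 new (q)
Total nodes = 9 + 9 + 10 + 3 + 9 + 0 + 2 + 1 = 43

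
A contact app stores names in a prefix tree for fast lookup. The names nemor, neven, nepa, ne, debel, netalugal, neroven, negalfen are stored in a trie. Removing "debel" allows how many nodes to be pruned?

5

Walk "debel" from the leaf back toward the root, removing each node that no remaining word uses.
No other word shares any prefix with "debel", so all 5 of its nodes go.
Nodes removed: 5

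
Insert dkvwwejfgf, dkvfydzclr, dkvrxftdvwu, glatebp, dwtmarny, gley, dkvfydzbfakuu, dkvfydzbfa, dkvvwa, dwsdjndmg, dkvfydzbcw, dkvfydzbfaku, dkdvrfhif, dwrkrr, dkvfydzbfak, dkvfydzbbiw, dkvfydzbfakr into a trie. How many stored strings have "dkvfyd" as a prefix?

Walk to "dkvfyd"; the words in its subtree are exactly those with that prefix.
Matches: "dkvfydzbbiw", "dkvfydzbcw", "dkvfydzbfa", "dkvfydzbfak", "dkvfydzbfakr", "dkvfydzbfaku", "dkvfydzbfakuu", "dkvfydzclr"
Count: 8

8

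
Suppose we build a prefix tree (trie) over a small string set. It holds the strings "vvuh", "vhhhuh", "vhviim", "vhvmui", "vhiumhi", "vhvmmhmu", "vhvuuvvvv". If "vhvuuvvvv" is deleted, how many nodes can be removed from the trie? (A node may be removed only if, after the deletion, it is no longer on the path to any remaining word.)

A node on "vhvuuvvvv"'s path can go only if nothing else ends at it or branches off below it.
The suffix "uuvvvv" (6 nodes) is used only by "vhvuuvvvv"; the node for "vhv" still has the child "i", so pruning stops there.
Nodes removed: 6

6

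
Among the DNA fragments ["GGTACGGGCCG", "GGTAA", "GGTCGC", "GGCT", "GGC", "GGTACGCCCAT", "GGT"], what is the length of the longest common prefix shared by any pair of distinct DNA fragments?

Look for the deepest trie node that still has at least two words in its subtree.
e.g. "GGTACGCCCAT" and "GGTACGGGCCG" share the prefix "GGTACG" of length 6; no pair shares a longer one.
Longest shared-prefix length: 6

6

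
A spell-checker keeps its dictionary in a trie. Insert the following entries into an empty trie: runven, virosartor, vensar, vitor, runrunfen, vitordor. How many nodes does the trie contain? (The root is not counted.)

Count nodes per top-level branch (shared prefixes stored once):
  'r'-branch (runrunfen, runven): 12 nodes
  'v'-branch (vensar, virosartor, vitor, vitordor): 21 nodes
Sum: 33

33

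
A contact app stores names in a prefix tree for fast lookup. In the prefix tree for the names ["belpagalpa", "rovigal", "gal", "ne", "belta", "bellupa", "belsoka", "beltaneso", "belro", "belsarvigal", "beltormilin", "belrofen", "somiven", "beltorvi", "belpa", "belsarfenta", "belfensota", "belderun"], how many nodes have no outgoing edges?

15

A leaf is a node with no children — equivalently, the end of a word that is not a proper prefix of any other stored word.
Those words: "belderun", "belfensota", "bellupa", "belpagalpa", "belrofen", "belsarfenta", "belsarvigal", "belsoka", "beltaneso", "beltormilin", "beltorvi", "gal", "ne", "rovigal", "somiven"
Leaf count: 15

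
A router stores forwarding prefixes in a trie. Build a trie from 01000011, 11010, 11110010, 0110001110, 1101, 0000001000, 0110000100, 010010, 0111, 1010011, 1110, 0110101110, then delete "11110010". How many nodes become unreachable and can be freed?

5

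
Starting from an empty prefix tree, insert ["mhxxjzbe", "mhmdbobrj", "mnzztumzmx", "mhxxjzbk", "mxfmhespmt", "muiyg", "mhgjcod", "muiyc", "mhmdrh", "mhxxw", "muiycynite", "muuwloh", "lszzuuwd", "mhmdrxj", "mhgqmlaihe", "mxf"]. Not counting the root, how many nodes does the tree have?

Count nodes per top-level branch (shared prefixes stored once):
  'l'-branch (lszzuuwd): 8 nodes
  'm'-branch (mhgjcod, mhgqmlaihe, mhmdbobrj, mhmdrh, mhmdrxj, mhxxjzbe, mhxxjzbk, mhxxw, mnzztumzmx, muiyc, muiycynite, muiyg, muuwloh, mxf, mxfmhespmt): 66 nodes
Sum: 74

74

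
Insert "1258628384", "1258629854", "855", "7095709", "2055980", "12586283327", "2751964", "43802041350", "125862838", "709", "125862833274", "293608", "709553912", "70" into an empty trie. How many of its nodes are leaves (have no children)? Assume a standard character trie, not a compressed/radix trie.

Leaves are exactly the stored words that no other stored word extends.
Those words: "125862833274", "1258628384", "1258629854", "2055980", "2751964", "293608", "43802041350", "709553912", "7095709", "855"
Leaf count: 10

10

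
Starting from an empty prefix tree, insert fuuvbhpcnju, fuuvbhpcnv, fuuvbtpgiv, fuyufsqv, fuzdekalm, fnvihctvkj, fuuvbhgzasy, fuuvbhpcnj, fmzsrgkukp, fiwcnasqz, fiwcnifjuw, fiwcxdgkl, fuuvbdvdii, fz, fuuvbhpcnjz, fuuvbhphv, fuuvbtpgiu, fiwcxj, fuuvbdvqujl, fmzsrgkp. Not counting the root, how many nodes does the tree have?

Insert word by word; a character creates a node only if that edge doesn't already exist:
  "fuuvbhpcnju" → 11 new (f, u, u, v, b, h, p, c, n, j, u)
  "fuuvbhpcnv" → prefix "fuuvbhpcn" already present; 1 new (v)
  "fuuvbtpgiv" → prefix "fuuvb" already present; 5 new (t, p, g, i, v)
  "fuyufsqv" → prefix "fu" already present; 6 new (y, u, f, s, q, v)
  "fuzdekalm" → prefix "fu" already present; 7 new (z, d, e, k, a, l, m)
  "fnvihctvkj" → prefix "f" already present; 9 new (n, v, i, h, c, t, v, k, j)
  "fuuvbhgzasy" → prefix "fuuvbh" already present; 5 new (g, z, a, s, y)
  "fuuvbhpcnj" → prefix "fuuvbhpcnj" already present; 0 new (none)
  "fmzsrgkukp" → prefix "f" already present; 9 new (m, z, s, r, g, k, u, k, p)
  "fiwcnasqz" → prefix "f" already present; 8 new (i, w, c, n, a, s, q, z)
  "fiwcnifjuw" → prefix "fiwcn" already present; 5 new (i, f, j, u, w)
  "fiwcxdgkl" → prefix "fiwc" already present; 5 new (x, d, g, k, l)
  "fuuvbdvdii" → prefix "fuuvb" already present; 5 new (d, v, d, i, i)
  "fz" → prefix "f" already present; 1 new (z)
  "fuuvbhpcnjz" → prefix "fuuvbhpcnj" already present; 1 new (z)
  "fuuvbhphv" → prefix "fuuvbhp" already present; 2 new (h, v)
  "fuuvbtpgiu" → prefix "fuuvbtpgi" already present; 1 new (u)
  "fiwcxj" → prefix "fiwcx" already present; 1 new (j)
  "fuuvbdvqujl" → prefix "fuuvbdv" already present; 4 new (q, u, j, l)
  "fmzsrgkp" → prefix "fmzsrgk" already present; 1 new (p)
Total nodes = 11 + 1 + 5 + 6 + 7 + 9 + 5 + 0 + 9 + 8 + 5 + 5 + 5 + 1 + 1 + 2 + 1 + 1 + 4 + 1 = 87

87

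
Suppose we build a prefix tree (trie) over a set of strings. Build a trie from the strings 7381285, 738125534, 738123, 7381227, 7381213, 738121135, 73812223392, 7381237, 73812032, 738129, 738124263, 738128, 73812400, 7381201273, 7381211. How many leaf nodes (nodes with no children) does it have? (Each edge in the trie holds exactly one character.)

12

A leaf is a node with no children — equivalently, the end of a word that is not a proper prefix of any other stored word.
Those words: "7381201273", "73812032", "738121135", "7381213", "73812223392", "7381227", "7381237", "73812400", "738124263", "738125534", "7381285", "738129"
Leaf count: 12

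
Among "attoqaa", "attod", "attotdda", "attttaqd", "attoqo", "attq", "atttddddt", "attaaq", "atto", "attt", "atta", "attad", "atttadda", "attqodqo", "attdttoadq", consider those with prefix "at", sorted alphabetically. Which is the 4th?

Filter for "at…" and sort: "atta", "attaaq", "attad", "attdttoadq", "atto", "attod", "attoqaa", "attoqo", "attotdda", "attq", "attqodqo", "attt", "atttadda", "atttddddt", "attttaqd"
Position 4: attdttoadq

attdttoadq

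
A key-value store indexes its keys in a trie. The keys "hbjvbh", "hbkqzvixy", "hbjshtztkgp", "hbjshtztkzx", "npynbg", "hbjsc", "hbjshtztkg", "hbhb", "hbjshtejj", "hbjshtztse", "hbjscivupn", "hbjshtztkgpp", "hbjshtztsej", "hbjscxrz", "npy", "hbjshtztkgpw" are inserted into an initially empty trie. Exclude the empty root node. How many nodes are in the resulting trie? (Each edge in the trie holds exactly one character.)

For each word, the new-node count is its length minus the longest prefix already in the trie:
  "hbjvbh" → 6 new (h, b, j, v, b, h)
  "hbkqzvixy" → prefix "hb" already present; 7 new (k, q, z, v, i, x, y)
  "hbjshtztkgp" → prefix "hbj" already present; 8 new (s, h, t, z, t, k, g, p)
  "hbjshtztkzx" → prefix "hbjshtztk" already present; 2 new (z, x)
  "npynbg" → 6 new (n, p, y, n, b, g)
  "hbjsc" → prefix "hbjs" already present; 1 new (c)
  "hbjshtztkg" → prefix "hbjshtztkg" already present; 0 new (none)
  "hbhb" → prefix "hb" already present; 2 new (h, b)
  "hbjshtejj" → prefix "hbjsht" already present; 3 new (e, j, j)
  "hbjshtztse" → prefix "hbjshtzt" already present; 2 new (s, e)
  "hbjscivupn" → prefix "hbjsc" already present; 5 new (i, v, u, p, n)
  "hbjshtztkgpp" → prefix "hbjshtztkgp" already present; 1 new (p)
  "hbjshtztsej" → prefix "hbjshtztse" already present; 1 new (j)
  "hbjscxrz" → prefix "hbjsc" already present; 3 new (x, r, z)
  "npy" → prefix "npy" already present; 0 new (none)
  "hbjshtztkgpw" → prefix "hbjshtztkgp" already present; 1 new (w)
Total nodes = 6 + 7 + 8 + 2 + 6 + 1 + 0 + 2 + 3 + 2 + 5 + 1 + 1 + 3 + 0 + 1 = 48

48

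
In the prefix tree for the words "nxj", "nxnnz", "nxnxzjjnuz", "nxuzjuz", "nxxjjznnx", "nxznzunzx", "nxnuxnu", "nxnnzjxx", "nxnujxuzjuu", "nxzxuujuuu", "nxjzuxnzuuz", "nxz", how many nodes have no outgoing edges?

9

Leaves are exactly the stored words that no other stored word extends.
Those words: "nxjzuxnzuuz", "nxnnzjxx", "nxnujxuzjuu", "nxnuxnu", "nxnxzjjnuz", "nxuzjuz", "nxxjjznnx", "nxznzunzx", "nxzxuujuuu"
Leaf count: 9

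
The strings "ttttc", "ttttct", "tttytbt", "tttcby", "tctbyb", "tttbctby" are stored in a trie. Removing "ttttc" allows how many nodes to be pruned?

Walk "ttttc" from the leaf back toward the root, removing each node that no remaining word uses.
Every node on "ttttc" is still needed (e.g. by "ttttct"), so nothing is freed.
Nodes removed: 0

0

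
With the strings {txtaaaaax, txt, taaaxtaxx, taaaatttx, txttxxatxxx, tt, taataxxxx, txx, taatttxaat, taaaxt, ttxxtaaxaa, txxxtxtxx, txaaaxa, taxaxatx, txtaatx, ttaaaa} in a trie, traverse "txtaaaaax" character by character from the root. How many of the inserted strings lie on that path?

Traverse "txtaaaaax" character by character; count nodes along the way that are marked as word ends.
Prefixes of the query that are stored words: "txt", "txtaaaaax"
Count: 2

2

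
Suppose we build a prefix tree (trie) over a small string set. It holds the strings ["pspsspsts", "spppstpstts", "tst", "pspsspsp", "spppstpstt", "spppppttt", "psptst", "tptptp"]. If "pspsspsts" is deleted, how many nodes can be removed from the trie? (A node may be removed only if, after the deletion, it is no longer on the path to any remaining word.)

2

After clearing the end-marker at "pspsspsts", prune upward until reaching a node still needed by another word.
The suffix "ts" (2 nodes) is used only by "pspsspsts"; the node for "pspssps" still has the child "p", so pruning stops there.
Nodes removed: 2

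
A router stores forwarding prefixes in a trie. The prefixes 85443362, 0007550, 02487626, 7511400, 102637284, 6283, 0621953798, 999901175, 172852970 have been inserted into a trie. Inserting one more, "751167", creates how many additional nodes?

2

"7511" is already a path in the trie; the remaining "67" must be added.
Each of the 2 remaining characters creates one node.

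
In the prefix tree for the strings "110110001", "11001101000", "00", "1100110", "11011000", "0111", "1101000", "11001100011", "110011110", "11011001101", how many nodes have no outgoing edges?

8

A leaf is a node with no children — equivalently, the end of a word that is not a proper prefix of any other stored word.
Those words: "00", "0111", "11001100011", "11001101000", "110011110", "1101000", "110110001", "11011001101"
Leaf count: 8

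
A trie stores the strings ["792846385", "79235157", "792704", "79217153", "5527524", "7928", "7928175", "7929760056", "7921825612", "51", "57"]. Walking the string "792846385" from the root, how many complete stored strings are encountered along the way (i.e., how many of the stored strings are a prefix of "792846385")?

Check each prefix of "792846385" against the stored set — each match is an end-marker on the path.
Prefixes of the query that are stored words: "7928", "792846385"
Count: 2

2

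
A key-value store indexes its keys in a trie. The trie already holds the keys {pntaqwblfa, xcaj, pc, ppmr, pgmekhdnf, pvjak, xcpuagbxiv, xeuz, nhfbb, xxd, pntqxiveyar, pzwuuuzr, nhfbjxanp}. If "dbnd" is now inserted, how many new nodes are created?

No existing word starts with "d", so every character of "dbnd" needs a new node.
4 − 0 = 4 new nodes.

4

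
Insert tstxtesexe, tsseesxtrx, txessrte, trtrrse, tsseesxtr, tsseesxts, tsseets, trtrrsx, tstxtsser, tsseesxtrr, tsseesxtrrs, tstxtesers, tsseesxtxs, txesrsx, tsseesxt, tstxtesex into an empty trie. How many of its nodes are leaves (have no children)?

A leaf is a node with no children — equivalently, the end of a word that is not a proper prefix of any other stored word.
Those words: "trtrrse", "trtrrsx", "tsseesxtrrs", "tsseesxtrx", "tsseesxts", "tsseesxtxs", "tsseets", "tstxtesers", "tstxtesexe", "tstxtsser", "txesrsx", "txessrte"
Leaf count: 12

12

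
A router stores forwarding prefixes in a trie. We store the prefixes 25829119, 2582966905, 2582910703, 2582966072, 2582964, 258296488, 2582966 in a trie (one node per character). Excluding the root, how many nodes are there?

Trace insertions, counting only characters that open a new branch:
  "25829119" → 8 new (2, 5, 8, 2, 9, 1, 1, 9)
  "2582966905" → prefix "25829" already present; 5 new (6, 6, 9, 0, 5)
  "2582910703" → prefix "258291" already present; 4 new (0, 7, 0, 3)
  "2582966072" → prefix "2582966" already present; 3 new (0, 7, 2)
  "2582964" → prefix "258296" already present; 1 new (4)
  "258296488" → prefix "2582964" already present; 2 new (8, 8)
  "2582966" → prefix "2582966" already present; 0 new (none)
Total nodes = 8 + 5 + 4 + 3 + 1 + 2 + 0 = 23

23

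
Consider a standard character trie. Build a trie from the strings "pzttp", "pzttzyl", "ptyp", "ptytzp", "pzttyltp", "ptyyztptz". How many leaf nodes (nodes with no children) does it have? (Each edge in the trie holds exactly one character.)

6

A leaf is a node with no children — equivalently, the end of a word that is not a proper prefix of any other stored word.
Those words: "ptyp", "ptytzp", "ptyyztptz", "pzttp", "pzttyltp", "pzttzyl"
Leaf count: 6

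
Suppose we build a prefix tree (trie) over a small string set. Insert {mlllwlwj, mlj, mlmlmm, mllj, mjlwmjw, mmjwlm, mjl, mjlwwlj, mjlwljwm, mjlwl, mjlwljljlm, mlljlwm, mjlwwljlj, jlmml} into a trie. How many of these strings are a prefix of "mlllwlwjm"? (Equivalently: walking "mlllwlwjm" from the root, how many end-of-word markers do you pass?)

Traverse "mlllwlwjm" character by character; count nodes along the way that are marked as word ends.
Prefixes of the query that are stored words: "mlllwlwj"
Count: 1

1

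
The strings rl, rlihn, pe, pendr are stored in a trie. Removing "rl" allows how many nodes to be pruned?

0

Walk "rl" from the leaf back toward the root, removing each node that no remaining word uses.
Every node on "rl" is still needed (e.g. by "rlihn"), so nothing is freed.
Nodes removed: 0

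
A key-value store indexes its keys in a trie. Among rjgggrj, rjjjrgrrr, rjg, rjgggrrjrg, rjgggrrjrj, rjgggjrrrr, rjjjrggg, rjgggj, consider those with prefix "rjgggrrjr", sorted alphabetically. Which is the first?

Words with prefix "rjgggrrjr", in lexicographic order: "rjgggrrjrg", "rjgggrrjrj"
Position 1: rjgggrrjrg

rjgggrrjrg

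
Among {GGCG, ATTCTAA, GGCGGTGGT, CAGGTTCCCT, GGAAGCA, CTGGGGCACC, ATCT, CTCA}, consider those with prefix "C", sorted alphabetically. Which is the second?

Filter for "C…" and sort: "CAGGTTCCCT", "CTCA", "CTGGGGCACC"
The 2nd is CTCA.

CTCA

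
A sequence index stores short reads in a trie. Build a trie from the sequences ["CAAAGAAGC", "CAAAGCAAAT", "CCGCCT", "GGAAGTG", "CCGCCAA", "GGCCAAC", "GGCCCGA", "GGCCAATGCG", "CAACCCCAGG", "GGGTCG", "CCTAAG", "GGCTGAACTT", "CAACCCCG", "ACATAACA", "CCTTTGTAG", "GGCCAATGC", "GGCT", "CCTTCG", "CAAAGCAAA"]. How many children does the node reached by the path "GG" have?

Walk "GG" from the root, arriving at one node.
Distinct next characters after "GG": A, C, G.
That node has 3 child edges.

3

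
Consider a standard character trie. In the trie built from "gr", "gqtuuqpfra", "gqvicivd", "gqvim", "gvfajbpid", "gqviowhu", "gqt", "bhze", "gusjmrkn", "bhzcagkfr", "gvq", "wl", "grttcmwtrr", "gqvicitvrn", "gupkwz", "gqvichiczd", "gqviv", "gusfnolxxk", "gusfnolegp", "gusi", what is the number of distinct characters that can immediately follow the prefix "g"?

4

Follow the path "g" to its node, then look at its outgoing edges.
Distinct next characters after "g": q, r, u, v.
That node has 4 child edges.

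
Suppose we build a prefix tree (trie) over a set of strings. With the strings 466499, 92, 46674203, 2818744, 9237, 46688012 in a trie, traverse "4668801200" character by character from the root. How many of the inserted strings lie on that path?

1

Traverse "4668801200" character by character; count nodes along the way that are marked as word ends.
Prefixes of the query that are stored words: "46688012"
Count: 1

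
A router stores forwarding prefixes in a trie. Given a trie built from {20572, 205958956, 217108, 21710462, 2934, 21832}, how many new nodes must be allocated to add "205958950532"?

"20595895" is already a path in the trie; the remaining "0532" must be added.
So 12 − 8 = 4 new nodes.

4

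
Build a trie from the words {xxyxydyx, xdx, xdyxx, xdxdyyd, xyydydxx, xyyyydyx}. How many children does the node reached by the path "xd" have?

2

The children of the "xd" node are the distinct next characters among strings starting with "xd".
Distinct next characters after "xd": x, y.
That node has 2 child edges.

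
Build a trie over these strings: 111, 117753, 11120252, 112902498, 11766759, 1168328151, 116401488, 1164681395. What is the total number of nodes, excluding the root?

Count nodes per top-level branch (shared prefixes stored once):
  '1'-branch (111, 11120252, 112902498, 116401488, 1164681395, 1168328151, 11766759, 117753): 44 nodes
Sum: 44

44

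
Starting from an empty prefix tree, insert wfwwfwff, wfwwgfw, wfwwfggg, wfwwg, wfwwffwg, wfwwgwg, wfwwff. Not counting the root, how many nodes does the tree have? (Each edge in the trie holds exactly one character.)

19

Trie structure (* marks end of a word):
(root)
└─ w
   └─ f
      └─ w
         └─ w
            ├─ f
            │  ├─ f *
            │  │  └─ w
            │  │     └─ g *
            │  ├─ g
            │  │  └─ g
            │  │     └─ g *
            │  └─ w
            │     └─ f
            │        └─ f *
            └─ g *
               ├─ f
               │  └─ w *
               └─ w
                  └─ g *
Counting every labelled node above: 19.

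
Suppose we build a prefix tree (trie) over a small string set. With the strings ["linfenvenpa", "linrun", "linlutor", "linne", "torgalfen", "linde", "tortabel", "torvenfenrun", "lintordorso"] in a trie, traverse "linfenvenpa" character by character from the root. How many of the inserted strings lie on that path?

Walk "linfenvenpa" from the root; an end-of-word marker is hit whenever a stored word is a prefix of "linfenvenpa".
Prefixes of the query that are stored words: "linfenvenpa"
Count: 1

1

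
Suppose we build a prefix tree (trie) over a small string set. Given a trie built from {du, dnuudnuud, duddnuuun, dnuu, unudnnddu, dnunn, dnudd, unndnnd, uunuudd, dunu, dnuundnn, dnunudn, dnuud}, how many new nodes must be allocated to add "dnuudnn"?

1

Walking "dnuudnn" from the root, the first 6 characters ("dnuudn") follow existing edges; "n" is the first miss.
New nodes needed: |"dnuudnn"| − 6 = 7 − 6 = 1.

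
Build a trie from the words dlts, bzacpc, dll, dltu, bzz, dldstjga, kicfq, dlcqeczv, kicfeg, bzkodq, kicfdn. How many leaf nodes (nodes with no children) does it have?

A leaf is a node with no children — equivalently, the end of a word that is not a proper prefix of any other stored word.
Those words: "bzacpc", "bzkodq", "bzz", "dlcqeczv", "dldstjga", "dll", "dlts", "dltu", "kicfdn", "kicfeg", "kicfq"
Leaf count: 11

11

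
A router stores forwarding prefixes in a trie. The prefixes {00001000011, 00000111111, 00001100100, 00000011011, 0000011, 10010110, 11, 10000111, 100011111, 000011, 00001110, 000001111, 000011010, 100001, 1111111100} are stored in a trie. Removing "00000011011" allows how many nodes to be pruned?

Walk "00000011011" from the leaf back toward the root, removing each node that no remaining word uses.
The suffix "011011" (6 nodes) is used only by "00000011011"; the node for "00000" still has the child "1", so pruning stops there.
Nodes removed: 6

6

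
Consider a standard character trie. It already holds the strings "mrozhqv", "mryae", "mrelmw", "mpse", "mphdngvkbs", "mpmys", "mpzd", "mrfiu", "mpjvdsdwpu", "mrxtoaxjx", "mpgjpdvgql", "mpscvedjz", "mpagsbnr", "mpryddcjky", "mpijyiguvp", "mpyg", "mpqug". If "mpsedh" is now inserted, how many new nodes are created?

Walking "mpsedh" from the root, the first 4 characters ("mpse") follow existing edges; "d" is the first miss.
New nodes needed: |"mpsedh"| − 4 = 6 − 4 = 2.

2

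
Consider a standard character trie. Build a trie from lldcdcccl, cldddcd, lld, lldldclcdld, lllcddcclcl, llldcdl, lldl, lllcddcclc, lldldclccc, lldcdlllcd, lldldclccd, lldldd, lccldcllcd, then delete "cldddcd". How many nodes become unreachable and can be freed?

7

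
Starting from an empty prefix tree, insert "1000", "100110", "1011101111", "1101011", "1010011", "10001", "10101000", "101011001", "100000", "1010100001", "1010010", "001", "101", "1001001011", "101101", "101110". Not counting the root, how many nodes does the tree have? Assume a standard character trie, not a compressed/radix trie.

Insert word by word; a character creates a node only if that edge doesn't already exist:
  "1000" → 4 new (1, 0, 0, 0)
  "100110" → prefix "100" already present; 3 new (1, 1, 0)
  "1011101111" → prefix "10" already present; 8 new (1, 1, 1, 0, 1, 1, 1, 1)
  "1101011" → prefix "1" already present; 6 new (1, 0, 1, 0, 1, 1)
  "1010011" → prefix "101" already present; 4 new (0, 0, 1, 1)
  "10001" → prefix "1000" already present; 1 new (1)
  "10101000" → prefix "1010" already present; 4 new (1, 0, 0, 0)
  "101011001" → prefix "10101" already present; 4 new (1, 0, 0, 1)
  "100000" → prefix "1000" already present; 2 new (0, 0)
  "1010100001" → prefix "10101000" already present; 2 new (0, 1)
  "1010010" → prefix "101001" already present; 1 new (0)
  "001" → 3 new (0, 0, 1)
  "101" → prefix "101" already present; 0 new (none)
  "1001001011" → prefix "1001" already present; 6 new (0, 0, 1, 0, 1, 1)
  "101101" → prefix "1011" already present; 2 new (0, 1)
  "101110" → prefix "101110" already present; 0 new (none)
Total nodes = 4 + 3 + 8 + 6 + 4 + 1 + 4 + 4 + 2 + 2 + 1 + 3 + 0 + 6 + 2 + 0 = 50

50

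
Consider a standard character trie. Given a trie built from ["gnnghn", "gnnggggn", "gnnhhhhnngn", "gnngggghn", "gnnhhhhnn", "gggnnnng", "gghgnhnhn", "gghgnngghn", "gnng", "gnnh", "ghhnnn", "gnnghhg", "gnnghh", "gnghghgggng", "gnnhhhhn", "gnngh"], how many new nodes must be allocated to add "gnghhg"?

Walking "gnghhg" from the root, the first 4 characters ("gngh") follow existing edges; "h" is the first miss.
So 6 − 4 = 2 new nodes.

2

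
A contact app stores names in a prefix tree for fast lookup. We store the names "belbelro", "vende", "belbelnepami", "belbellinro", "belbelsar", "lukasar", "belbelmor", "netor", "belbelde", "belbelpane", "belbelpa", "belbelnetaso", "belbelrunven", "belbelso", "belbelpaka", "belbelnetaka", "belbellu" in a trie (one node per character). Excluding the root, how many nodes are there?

63

Trace insertions, counting only characters that open a new branch:
  "belbelro" → 8 new (b, e, l, b, e, l, r, o)
  "vende" → 5 new (v, e, n, d, e)
  "belbelnepami" → prefix "belbel" already present; 6 new (n, e, p, a, m, i)
  "belbellinro" → prefix "belbel" already present; 5 new (l, i, n, r, o)
  "belbelsar" → prefix "belbel" already present; 3 new (s, a, r)
  "lukasar" → 7 new (l, u, k, a, s, a, r)
  "belbelmor" → prefix "belbel" already present; 3 new (m, o, r)
  "netor" → 5 new (n, e, t, o, r)
  "belbelde" → prefix "belbel" already present; 2 new (d, e)
  "belbelpane" → prefix "belbel" already present; 4 new (p, a, n, e)
  "belbelpa" → prefix "belbelpa" already present; 0 new (none)
  "belbelnetaso" → prefix "belbelne" already present; 4 new (t, a, s, o)
  "belbelrunven" → prefix "belbelr" already present; 5 new (u, n, v, e, n)
  "belbelso" → prefix "belbels" already present; 1 new (o)
  "belbelpaka" → prefix "belbelpa" already present; 2 new (k, a)
  "belbelnetaka" → prefix "belbelneta" already present; 2 new (k, a)
  "belbellu" → prefix "belbell" already present; 1 new (u)
Total nodes = 8 + 5 + 6 + 5 + 3 + 7 + 3 + 5 + 2 + 4 + 0 + 4 + 5 + 1 + 2 + 2 + 1 = 63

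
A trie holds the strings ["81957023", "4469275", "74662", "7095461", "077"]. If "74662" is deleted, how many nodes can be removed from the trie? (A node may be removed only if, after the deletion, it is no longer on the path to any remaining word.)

4

After clearing the end-marker at "74662", prune upward until reaching a node still needed by another word.
The suffix "4662" (4 nodes) is used only by "74662"; the node for "7" still has the child "0", so pruning stops there.
Nodes removed: 4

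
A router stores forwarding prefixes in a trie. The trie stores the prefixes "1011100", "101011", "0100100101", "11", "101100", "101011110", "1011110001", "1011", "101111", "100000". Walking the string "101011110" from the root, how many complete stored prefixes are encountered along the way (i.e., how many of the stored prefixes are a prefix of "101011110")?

Traverse "101011110" character by character; count nodes along the way that are marked as word ends.
Prefixes of the query that are stored words: "101011", "101011110"
Count: 2

2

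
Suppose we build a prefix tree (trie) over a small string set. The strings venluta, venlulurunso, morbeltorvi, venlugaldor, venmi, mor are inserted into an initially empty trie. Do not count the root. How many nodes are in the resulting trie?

33

Count nodes per top-level branch (shared prefixes stored once):
  'm'-branch (mor, morbeltorvi): 11 nodes
  'v'-branch (venlugaldor, venlulurunso, venluta, venmi): 22 nodes
Sum: 33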